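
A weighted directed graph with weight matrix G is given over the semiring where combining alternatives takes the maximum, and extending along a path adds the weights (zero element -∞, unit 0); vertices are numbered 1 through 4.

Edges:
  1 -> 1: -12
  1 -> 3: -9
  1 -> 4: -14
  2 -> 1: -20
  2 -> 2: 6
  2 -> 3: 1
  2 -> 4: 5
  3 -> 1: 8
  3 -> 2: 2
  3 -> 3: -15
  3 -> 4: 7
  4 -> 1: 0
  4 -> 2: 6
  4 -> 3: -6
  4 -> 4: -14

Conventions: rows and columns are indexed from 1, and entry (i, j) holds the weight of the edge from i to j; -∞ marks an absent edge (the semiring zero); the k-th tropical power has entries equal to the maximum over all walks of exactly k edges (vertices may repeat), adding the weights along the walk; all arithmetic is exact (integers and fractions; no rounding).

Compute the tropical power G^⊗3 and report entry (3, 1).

G^⊗2:
  [-1, -7, -20, -2]
  [9, 12, 7, 11]
  [7, 13, 3, 7]
  [2, 12, 7, 11]
G^⊗3:
  [-2, 4, -6, -2]
  [15, 18, 13, 17]
  [11, 19, 14, 18]
  [15, 18, 13, 17]
Key observation: the optimum is the walk 3->2->3->1, with weight 2 + 1 + 8 = 11.
Optimal value attained by: walk 3->2->3->1.
Answer: (G^⊗3)[3][1] = 11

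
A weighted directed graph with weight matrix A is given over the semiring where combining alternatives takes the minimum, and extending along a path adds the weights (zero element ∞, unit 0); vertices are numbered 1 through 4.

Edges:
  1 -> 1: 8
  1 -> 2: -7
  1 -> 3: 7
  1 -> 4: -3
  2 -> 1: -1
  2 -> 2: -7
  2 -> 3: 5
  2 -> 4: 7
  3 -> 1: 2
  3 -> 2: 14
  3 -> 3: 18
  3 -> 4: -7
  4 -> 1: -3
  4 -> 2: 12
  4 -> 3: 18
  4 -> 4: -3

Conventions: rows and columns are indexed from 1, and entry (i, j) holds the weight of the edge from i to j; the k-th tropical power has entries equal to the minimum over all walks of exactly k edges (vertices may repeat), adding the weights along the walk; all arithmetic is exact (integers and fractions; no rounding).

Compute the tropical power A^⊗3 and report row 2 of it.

A^⊗2:
  [-8, -14, -2, -6]
  [-8, -14, -2, -4]
  [-10, -5, 9, -10]
  [-6, -10, 4, -6]
A^⊗3:
  [-15, -21, -9, -11]
  [-15, -21, -9, -11]
  [-13, -17, -3, -13]
  [-11, -17, -5, -9]
Answer: row 2 of A^⊗3 = [-15, -21, -9, -11]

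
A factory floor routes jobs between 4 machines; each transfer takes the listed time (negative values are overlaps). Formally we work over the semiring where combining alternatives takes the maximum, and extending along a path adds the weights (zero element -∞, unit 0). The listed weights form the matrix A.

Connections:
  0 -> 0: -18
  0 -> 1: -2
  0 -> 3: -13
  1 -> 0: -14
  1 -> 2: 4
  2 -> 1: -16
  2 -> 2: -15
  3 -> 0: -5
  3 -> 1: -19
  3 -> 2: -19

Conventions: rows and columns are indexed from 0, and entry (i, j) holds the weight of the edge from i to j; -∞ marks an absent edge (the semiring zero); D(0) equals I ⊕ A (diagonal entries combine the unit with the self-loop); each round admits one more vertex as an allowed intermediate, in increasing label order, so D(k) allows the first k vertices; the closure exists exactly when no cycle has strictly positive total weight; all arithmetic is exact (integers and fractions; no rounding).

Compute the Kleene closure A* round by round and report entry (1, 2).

D(0):
  [0, -2, -∞, -13]
  [-14, 0, 4, -∞]
  [-∞, -16, 0, -∞]
  [-5, -19, -19, 0]
D(1):
  [0, -2, -∞, -13]
  [-14, 0, 4, -27]
  [-∞, -16, 0, -∞]
  [-5, -7, -19, 0]
D(2):
  [0, -2, 2, -13]
  [-14, 0, 4, -27]
  [-30, -16, 0, -43]
  [-5, -7, -3, 0]
D(3):
  [0, -2, 2, -13]
  [-14, 0, 4, -27]
  [-30, -16, 0, -43]
  [-5, -7, -3, 0]
D(4):
  [0, -2, 2, -13]
  [-14, 0, 4, -27]
  [-30, -16, 0, -43]
  [-5, -7, -3, 0]
Answer: A*[1][2] = 4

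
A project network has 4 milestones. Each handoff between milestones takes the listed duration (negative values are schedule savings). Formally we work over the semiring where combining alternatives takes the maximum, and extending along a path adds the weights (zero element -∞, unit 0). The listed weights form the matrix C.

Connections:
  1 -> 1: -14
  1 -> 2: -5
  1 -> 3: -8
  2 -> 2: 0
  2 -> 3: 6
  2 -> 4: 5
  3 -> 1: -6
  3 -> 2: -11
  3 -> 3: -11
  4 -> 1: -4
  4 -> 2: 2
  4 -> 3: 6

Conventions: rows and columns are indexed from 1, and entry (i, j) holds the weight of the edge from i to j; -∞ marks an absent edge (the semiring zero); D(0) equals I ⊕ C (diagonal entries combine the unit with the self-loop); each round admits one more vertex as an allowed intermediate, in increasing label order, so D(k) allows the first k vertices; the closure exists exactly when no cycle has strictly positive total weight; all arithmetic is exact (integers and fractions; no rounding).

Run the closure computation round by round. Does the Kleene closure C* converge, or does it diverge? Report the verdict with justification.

D(0):
  [0, -5, -8, -∞]
  [-∞, 0, 6, 5]
  [-6, -11, 0, -∞]
  [-4, 2, 6, 0]
D(1):
  [0, -5, -8, -∞]
  [-∞, 0, 6, 5]
  [-6, -11, 0, -∞]
  [-4, 2, 6, 0]
Detection: at round 2, diagonal entry (4, 4) turns strictly positive.
Key observation: the cycle 4->2->4 has total weight 2 + 5, which is strictly positive.
Answer: DIVERGES — positive cycle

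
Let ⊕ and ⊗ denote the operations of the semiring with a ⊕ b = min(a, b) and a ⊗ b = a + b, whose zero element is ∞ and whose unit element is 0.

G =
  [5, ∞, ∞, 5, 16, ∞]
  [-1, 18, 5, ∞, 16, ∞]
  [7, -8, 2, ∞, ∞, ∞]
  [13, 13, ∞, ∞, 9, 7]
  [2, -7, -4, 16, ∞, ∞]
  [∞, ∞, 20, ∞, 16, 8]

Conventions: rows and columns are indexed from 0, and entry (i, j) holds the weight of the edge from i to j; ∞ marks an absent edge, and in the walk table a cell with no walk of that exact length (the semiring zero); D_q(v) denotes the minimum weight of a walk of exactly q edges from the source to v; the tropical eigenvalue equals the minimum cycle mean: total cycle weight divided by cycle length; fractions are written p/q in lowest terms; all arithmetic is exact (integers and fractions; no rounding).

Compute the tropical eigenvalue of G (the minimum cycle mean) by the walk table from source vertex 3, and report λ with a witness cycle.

q=0: [∞, ∞, ∞, 0, ∞, ∞]
q=1: [13, 13, ∞, ∞, 9, 7]
q=2: [11, 2, 5, 18, 23, 15]
q=3: [1, -3, 7, 16, 18, 23]
q=4: [-4, -1, 2, 6, 13, 23]
q=5: [-2, -6, 4, 1, 12, 13]
q=6: [-7, -4, -1, 3, 10, 8]
Optimal cycle mean attained by: cycle 1->2->1, total 5 + (-8), length 2.
Answer: λ = -3/2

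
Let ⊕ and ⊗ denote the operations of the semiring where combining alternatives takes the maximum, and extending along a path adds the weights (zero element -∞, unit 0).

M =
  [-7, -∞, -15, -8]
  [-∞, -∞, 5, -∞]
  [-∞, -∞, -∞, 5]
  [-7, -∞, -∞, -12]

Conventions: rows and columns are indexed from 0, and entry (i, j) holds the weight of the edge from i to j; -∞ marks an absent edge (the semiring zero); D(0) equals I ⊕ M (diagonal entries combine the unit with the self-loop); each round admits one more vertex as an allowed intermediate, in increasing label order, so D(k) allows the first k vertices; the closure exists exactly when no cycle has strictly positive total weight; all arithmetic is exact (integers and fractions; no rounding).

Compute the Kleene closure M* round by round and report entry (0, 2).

D(0):
  [0, -∞, -15, -8]
  [-∞, 0, 5, -∞]
  [-∞, -∞, 0, 5]
  [-7, -∞, -∞, 0]
D(1):
  [0, -∞, -15, -8]
  [-∞, 0, 5, -∞]
  [-∞, -∞, 0, 5]
  [-7, -∞, -22, 0]
D(2):
  [0, -∞, -15, -8]
  [-∞, 0, 5, -∞]
  [-∞, -∞, 0, 5]
  [-7, -∞, -22, 0]
D(3):
  [0, -∞, -15, -8]
  [-∞, 0, 5, 10]
  [-∞, -∞, 0, 5]
  [-7, -∞, -22, 0]
D(4):
  [0, -∞, -15, -8]
  [3, 0, 5, 10]
  [-2, -∞, 0, 5]
  [-7, -∞, -22, 0]
Answer: M*[0][2] = -15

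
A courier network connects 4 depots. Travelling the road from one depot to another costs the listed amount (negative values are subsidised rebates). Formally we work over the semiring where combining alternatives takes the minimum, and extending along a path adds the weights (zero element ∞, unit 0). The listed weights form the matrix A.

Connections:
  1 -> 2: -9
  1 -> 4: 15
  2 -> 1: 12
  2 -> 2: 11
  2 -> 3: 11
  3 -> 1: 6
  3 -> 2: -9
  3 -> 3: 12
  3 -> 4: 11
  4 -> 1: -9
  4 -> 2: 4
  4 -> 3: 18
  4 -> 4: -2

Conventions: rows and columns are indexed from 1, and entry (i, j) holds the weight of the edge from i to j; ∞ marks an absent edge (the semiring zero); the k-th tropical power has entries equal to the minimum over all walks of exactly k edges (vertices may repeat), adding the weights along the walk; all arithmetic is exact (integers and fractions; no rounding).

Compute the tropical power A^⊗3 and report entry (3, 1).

A^⊗2:
  [3, 2, 2, 13]
  [17, 2, 22, 22]
  [2, -3, 2, 9]
  [-11, -18, 15, -4]
A^⊗3:
  [4, -7, 13, 11]
  [13, 8, 13, 20]
  [0, -7, 8, 7]
  [-13, -20, -7, -6]
Key observation: the optimum is the walk 3->4->4->1, with weight 11 + (-2) + (-9) = 0.
Optimal value attained by: walk 3->4->4->1.
Answer: (A^⊗3)[3][1] = 0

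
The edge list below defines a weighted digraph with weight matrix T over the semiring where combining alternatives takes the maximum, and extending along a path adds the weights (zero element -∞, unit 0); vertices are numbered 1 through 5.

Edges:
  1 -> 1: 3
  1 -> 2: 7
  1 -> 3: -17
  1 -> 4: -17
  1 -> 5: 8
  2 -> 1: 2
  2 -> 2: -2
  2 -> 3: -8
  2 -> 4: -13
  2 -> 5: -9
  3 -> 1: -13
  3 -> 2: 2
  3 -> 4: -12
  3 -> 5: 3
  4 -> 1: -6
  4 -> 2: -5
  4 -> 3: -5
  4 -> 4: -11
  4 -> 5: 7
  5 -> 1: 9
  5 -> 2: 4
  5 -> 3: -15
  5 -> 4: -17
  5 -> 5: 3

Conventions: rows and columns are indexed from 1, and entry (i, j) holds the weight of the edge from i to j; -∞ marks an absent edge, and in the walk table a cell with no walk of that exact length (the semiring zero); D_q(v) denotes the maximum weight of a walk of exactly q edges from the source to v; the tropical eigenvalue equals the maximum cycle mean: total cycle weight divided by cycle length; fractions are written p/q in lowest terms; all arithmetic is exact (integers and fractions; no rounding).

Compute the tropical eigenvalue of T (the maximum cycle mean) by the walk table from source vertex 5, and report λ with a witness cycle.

q=0: [-∞, -∞, -∞, -∞, 0]
q=1: [9, 4, -15, -17, 3]
q=2: [12, 16, -4, -8, 17]
q=3: [26, 21, 8, 3, 20]
q=4: [29, 33, 13, 9, 34]
q=5: [43, 38, 25, 20, 37]
Optimal cycle mean attained by: cycle 1->5->1, total 8 + 9, length 2.
Answer: λ = 17/2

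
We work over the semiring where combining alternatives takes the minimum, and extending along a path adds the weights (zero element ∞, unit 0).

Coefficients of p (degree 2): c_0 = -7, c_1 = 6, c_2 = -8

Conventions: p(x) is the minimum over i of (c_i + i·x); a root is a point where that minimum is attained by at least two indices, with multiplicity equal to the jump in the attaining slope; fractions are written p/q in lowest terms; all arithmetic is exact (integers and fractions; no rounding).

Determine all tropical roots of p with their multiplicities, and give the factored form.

hull edge (i=0, c=-7) to (i=2, c=-8): slope -1/2, span 2
Factored form: p(x) = -8 ⊗ (x ⊕ 1/2) ⊗ (x ⊕ 1/2)
Answer: roots = 1/2 (mult 2)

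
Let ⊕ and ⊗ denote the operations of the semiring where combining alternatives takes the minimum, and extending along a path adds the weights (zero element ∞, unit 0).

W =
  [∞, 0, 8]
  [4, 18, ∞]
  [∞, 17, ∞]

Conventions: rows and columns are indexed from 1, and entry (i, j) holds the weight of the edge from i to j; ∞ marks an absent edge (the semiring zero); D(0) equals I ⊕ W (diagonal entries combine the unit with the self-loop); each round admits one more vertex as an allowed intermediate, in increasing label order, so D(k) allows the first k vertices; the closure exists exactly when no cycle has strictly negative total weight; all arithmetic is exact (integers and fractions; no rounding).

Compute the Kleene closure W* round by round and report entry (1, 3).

D(0):
  [0, 0, 8]
  [4, 0, ∞]
  [∞, 17, 0]
D(1):
  [0, 0, 8]
  [4, 0, 12]
  [∞, 17, 0]
D(2):
  [0, 0, 8]
  [4, 0, 12]
  [21, 17, 0]
D(3):
  [0, 0, 8]
  [4, 0, 12]
  [21, 17, 0]
Answer: W*[1][3] = 8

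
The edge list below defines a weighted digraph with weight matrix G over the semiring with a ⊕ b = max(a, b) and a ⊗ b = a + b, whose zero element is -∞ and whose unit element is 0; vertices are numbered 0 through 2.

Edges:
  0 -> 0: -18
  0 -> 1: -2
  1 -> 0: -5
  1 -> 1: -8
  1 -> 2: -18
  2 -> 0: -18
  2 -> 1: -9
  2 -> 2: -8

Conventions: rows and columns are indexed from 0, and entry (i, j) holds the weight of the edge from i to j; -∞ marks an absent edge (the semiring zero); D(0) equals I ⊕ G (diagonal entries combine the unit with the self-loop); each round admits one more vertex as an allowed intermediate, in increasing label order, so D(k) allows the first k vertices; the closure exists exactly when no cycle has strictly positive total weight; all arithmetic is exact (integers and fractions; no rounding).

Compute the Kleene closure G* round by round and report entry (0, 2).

D(0):
  [0, -2, -∞]
  [-5, 0, -18]
  [-18, -9, 0]
D(1):
  [0, -2, -∞]
  [-5, 0, -18]
  [-18, -9, 0]
D(2):
  [0, -2, -20]
  [-5, 0, -18]
  [-14, -9, 0]
D(3):
  [0, -2, -20]
  [-5, 0, -18]
  [-14, -9, 0]
Answer: G*[0][2] = -20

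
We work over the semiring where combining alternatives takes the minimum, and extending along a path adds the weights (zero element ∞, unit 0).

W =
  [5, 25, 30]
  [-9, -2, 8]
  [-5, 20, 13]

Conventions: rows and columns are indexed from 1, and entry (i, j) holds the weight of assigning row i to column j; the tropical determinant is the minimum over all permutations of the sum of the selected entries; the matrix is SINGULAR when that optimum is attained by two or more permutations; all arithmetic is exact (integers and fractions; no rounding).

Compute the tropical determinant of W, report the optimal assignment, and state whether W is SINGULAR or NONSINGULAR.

σ = (1, 2, 3): 5 + (-2) + 13 = 16
σ = (1, 3, 2): 5 + 8 + 20 = 33
σ = (2, 1, 3): 25 + (-9) + 13 = 29
σ = (2, 3, 1): 25 + 8 + (-5) = 28
σ = (3, 1, 2): 30 + (-9) + 20 = 41
σ = (3, 2, 1): 30 + (-2) + (-5) = 23
Optimal value attained by: σ = (1, 2, 3).
Answer: det⊕(W) = 16; verdict: NONSINGULAR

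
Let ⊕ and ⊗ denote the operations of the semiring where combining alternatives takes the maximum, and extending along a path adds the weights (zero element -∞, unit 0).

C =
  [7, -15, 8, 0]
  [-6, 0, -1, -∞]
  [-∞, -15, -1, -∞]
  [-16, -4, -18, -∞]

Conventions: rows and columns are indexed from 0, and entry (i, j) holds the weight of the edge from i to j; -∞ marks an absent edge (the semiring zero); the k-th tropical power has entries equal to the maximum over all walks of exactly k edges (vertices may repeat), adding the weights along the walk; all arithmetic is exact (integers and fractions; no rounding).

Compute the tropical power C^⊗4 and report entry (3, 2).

C^⊗2:
  [14, -4, 15, 7]
  [1, 0, 2, -6]
  [-21, -15, -2, -∞]
  [-9, -4, -5, -16]
C^⊗3:
  [21, 3, 22, 14]
  [8, 0, 9, 1]
  [-14, -15, -3, -21]
  [-2, -4, -1, -9]
C^⊗4:
  [28, 10, 29, 21]
  [15, 0, 16, 8]
  [-7, -15, -4, -14]
  [5, -4, 6, -2]
Key observation: the optimum is the walk 3->0->0->0->2, with weight (-16) + 7 + 7 + 8 = 6.
Optimal value attained by: walk 3->0->0->0->2.
Answer: (C^⊗4)[3][2] = 6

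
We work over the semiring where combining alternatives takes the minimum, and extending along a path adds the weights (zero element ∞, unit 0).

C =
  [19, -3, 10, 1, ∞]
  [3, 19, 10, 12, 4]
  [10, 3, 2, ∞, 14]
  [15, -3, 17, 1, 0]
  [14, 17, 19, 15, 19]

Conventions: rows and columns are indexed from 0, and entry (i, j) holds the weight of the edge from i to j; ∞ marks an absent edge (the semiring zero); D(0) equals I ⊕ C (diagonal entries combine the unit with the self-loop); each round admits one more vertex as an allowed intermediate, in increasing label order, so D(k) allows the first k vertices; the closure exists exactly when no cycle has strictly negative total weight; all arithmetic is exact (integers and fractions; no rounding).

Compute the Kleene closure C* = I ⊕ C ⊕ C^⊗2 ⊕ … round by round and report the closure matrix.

D(0):
  [0, -3, 10, 1, ∞]
  [3, 0, 10, 12, 4]
  [10, 3, 0, ∞, 14]
  [15, -3, 17, 0, 0]
  [14, 17, 19, 15, 0]
D(1):
  [0, -3, 10, 1, ∞]
  [3, 0, 10, 4, 4]
  [10, 3, 0, 11, 14]
  [15, -3, 17, 0, 0]
  [14, 11, 19, 15, 0]
D(2):
  [0, -3, 7, 1, 1]
  [3, 0, 10, 4, 4]
  [6, 3, 0, 7, 7]
  [0, -3, 7, 0, 0]
  [14, 11, 19, 15, 0]
D(3):
  [0, -3, 7, 1, 1]
  [3, 0, 10, 4, 4]
  [6, 3, 0, 7, 7]
  [0, -3, 7, 0, 0]
  [14, 11, 19, 15, 0]
D(4):
  [0, -3, 7, 1, 1]
  [3, 0, 10, 4, 4]
  [6, 3, 0, 7, 7]
  [0, -3, 7, 0, 0]
  [14, 11, 19, 15, 0]
D(5):
  [0, -3, 7, 1, 1]
  [3, 0, 10, 4, 4]
  [6, 3, 0, 7, 7]
  [0, -3, 7, 0, 0]
  [14, 11, 19, 15, 0]
Answer: C* = [[0, -3, 7, 1, 1], [3, 0, 10, 4, 4], [6, 3, 0, 7, 7], [0, -3, 7, 0, 0], [14, 11, 19, 15, 0]]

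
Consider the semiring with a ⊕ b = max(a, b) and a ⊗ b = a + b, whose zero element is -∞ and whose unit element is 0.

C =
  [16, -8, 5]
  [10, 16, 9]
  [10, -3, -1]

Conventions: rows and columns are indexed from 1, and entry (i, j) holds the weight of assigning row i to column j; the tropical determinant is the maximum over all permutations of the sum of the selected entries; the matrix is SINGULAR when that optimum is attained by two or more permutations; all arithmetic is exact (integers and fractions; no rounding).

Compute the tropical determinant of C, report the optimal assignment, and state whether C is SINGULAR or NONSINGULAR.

σ = (1, 2, 3): 16 + 16 + (-1) = 31
σ = (1, 3, 2): 16 + 9 + (-3) = 22
σ = (2, 1, 3): (-8) + 10 + (-1) = 1
σ = (2, 3, 1): (-8) + 9 + 10 = 11
σ = (3, 1, 2): 5 + 10 + (-3) = 12
σ = (3, 2, 1): 5 + 16 + 10 = 31
Optimal value attained by: σ = (1, 2, 3).
Answer: det⊕(C) = 31; verdict: SINGULAR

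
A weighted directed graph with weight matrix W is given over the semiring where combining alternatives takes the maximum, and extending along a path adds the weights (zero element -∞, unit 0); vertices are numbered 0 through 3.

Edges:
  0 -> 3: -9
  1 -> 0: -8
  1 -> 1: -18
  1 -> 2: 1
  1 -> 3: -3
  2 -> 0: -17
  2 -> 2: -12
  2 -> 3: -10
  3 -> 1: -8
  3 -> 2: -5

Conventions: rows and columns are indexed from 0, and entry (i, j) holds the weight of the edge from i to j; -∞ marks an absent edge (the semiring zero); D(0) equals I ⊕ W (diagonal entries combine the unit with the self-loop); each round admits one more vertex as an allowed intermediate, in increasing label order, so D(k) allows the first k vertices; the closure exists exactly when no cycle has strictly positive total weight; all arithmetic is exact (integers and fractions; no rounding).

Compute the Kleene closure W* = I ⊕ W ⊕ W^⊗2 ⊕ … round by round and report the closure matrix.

D(0):
  [0, -∞, -∞, -9]
  [-8, 0, 1, -3]
  [-17, -∞, 0, -10]
  [-∞, -8, -5, 0]
D(1):
  [0, -∞, -∞, -9]
  [-8, 0, 1, -3]
  [-17, -∞, 0, -10]
  [-∞, -8, -5, 0]
D(2):
  [0, -∞, -∞, -9]
  [-8, 0, 1, -3]
  [-17, -∞, 0, -10]
  [-16, -8, -5, 0]
D(3):
  [0, -∞, -∞, -9]
  [-8, 0, 1, -3]
  [-17, -∞, 0, -10]
  [-16, -8, -5, 0]
D(4):
  [0, -17, -14, -9]
  [-8, 0, 1, -3]
  [-17, -18, 0, -10]
  [-16, -8, -5, 0]
Answer: W* = [[0, -17, -14, -9], [-8, 0, 1, -3], [-17, -18, 0, -10], [-16, -8, -5, 0]]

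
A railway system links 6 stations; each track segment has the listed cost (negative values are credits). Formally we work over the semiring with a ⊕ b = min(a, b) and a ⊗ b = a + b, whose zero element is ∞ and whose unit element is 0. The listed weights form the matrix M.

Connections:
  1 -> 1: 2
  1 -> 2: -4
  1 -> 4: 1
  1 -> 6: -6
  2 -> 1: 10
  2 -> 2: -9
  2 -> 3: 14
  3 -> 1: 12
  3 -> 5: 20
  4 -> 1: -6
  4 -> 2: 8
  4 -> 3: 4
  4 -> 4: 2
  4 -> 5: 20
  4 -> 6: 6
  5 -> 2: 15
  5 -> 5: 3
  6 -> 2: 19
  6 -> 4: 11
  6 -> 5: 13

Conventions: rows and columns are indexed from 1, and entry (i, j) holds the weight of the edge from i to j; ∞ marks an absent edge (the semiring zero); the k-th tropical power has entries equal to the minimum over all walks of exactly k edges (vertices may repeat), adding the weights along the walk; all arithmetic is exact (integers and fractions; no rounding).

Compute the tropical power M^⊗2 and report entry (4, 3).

M^⊗2:
  [-5, -13, 5, 3, 7, -4]
  [1, -18, 5, 11, 34, 4]
  [14, 8, ∞, 13, 23, 6]
  [-4, -10, 6, -5, 19, -12]
  [25, 6, 29, ∞, 6, ∞]
  [5, 10, 15, 13, 16, 17]
Key observation: the optimum is the walk 4->4->3, with weight 2 + 4 = 6.
Optimal value attained by: walk 4->4->3.
Answer: (M^⊗2)[4][3] = 6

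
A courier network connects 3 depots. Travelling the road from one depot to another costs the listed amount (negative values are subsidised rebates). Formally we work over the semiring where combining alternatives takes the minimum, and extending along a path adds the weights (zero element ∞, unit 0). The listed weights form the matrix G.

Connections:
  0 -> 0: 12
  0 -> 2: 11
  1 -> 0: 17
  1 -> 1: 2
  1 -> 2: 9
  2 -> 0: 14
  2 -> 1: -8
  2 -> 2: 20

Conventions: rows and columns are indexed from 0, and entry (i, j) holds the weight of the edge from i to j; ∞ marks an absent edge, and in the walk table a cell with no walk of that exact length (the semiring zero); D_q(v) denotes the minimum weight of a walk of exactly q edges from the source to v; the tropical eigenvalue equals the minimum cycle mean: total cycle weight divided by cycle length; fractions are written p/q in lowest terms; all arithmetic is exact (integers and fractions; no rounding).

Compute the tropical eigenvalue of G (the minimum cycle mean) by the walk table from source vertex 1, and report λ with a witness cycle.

q=0: [∞, 0, ∞]
q=1: [17, 2, 9]
q=2: [19, 1, 11]
q=3: [18, 3, 10]
Optimal cycle mean attained by: cycle 1->2->1, total 9 + (-8), length 2.
Answer: λ = 1/2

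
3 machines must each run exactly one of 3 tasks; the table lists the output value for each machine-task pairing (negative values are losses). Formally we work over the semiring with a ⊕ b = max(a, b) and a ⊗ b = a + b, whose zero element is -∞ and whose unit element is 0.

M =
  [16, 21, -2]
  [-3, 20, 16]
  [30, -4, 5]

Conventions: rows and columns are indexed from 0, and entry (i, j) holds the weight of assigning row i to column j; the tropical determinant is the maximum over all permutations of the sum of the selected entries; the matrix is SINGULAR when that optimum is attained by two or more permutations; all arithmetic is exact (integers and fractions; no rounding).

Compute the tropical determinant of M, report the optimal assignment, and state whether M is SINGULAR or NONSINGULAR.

σ = (0, 1, 2): 16 + 20 + 5 = 41
σ = (0, 2, 1): 16 + 16 + (-4) = 28
σ = (1, 0, 2): 21 + (-3) + 5 = 23
σ = (1, 2, 0): 21 + 16 + 30 = 67
σ = (2, 0, 1): (-2) + (-3) + (-4) = -9
σ = (2, 1, 0): (-2) + 20 + 30 = 48
Optimal value attained by: σ = (1, 2, 0).
Answer: det⊕(M) = 67; verdict: NONSINGULAR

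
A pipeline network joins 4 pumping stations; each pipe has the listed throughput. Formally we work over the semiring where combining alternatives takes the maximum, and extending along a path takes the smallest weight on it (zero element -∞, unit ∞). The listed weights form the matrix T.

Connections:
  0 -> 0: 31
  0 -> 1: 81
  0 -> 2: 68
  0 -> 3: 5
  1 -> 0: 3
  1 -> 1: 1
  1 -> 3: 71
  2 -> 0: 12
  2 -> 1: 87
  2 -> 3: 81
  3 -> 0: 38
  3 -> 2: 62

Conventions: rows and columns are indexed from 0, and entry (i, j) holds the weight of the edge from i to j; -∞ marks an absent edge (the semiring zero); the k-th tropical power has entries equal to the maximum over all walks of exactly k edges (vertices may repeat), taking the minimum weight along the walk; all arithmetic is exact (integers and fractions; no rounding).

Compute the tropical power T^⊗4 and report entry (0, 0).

T^⊗2:
  [31, 68, 31, 71]
  [38, 3, 62, 3]
  [38, 12, 62, 71]
  [31, 62, 38, 62]
T^⊗3:
  [38, 31, 62, 68]
  [31, 62, 38, 62]
  [38, 62, 62, 62]
  [38, 38, 62, 62]
T^⊗4:
  [38, 62, 62, 62]
  [38, 38, 62, 62]
  [38, 62, 62, 62]
  [38, 62, 62, 62]
Key observation: the optimum is the walk 0->2->1->3->0, with weight 68 min 87 min 71 min 38 = 38.
Optimal value attained by: walk 0->2->1->3->0.
Answer: (T^⊗4)[0][0] = 38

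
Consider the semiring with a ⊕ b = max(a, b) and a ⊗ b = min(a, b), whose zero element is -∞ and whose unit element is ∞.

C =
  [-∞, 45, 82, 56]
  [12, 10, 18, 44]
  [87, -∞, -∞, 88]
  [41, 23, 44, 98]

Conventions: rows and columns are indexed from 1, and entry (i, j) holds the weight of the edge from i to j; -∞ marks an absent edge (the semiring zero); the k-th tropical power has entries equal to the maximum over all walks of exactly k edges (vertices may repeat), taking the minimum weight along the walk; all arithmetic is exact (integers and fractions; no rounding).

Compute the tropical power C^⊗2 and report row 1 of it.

C^⊗2:
  [82, 23, 44, 82]
  [41, 23, 44, 44]
  [41, 45, 82, 88]
  [44, 41, 44, 98]
Answer: row 1 of C^⊗2 = [82, 23, 44, 82]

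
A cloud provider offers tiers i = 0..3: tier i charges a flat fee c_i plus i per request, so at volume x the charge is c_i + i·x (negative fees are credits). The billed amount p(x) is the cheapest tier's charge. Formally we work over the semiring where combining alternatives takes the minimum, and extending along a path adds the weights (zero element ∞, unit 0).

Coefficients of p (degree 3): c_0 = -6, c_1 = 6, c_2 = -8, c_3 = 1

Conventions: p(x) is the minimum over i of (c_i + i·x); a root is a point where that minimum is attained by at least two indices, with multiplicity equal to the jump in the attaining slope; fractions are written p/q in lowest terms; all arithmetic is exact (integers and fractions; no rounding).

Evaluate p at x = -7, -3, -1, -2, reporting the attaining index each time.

p(-7) = min(-6+0·(-7)=-6, 6+1·(-7)=-1, -8+2·(-7)=-22, 1+3·(-7)=-20) = -22 (attained by i=2)
p(-3) = min(-6+0·(-3)=-6, 6+1·(-3)=3, -8+2·(-3)=-14, 1+3·(-3)=-8) = -14 (attained by i=2)
p(-1) = min(-6+0·(-1)=-6, 6+1·(-1)=5, -8+2·(-1)=-10, 1+3·(-1)=-2) = -10 (attained by i=2)
p(-2) = min(-6+0·(-2)=-6, 6+1·(-2)=4, -8+2·(-2)=-12, 1+3·(-2)=-5) = -12 (attained by i=2)
Answer: p(-7) = -22; p(-3) = -14; p(-1) = -10; p(-2) = -12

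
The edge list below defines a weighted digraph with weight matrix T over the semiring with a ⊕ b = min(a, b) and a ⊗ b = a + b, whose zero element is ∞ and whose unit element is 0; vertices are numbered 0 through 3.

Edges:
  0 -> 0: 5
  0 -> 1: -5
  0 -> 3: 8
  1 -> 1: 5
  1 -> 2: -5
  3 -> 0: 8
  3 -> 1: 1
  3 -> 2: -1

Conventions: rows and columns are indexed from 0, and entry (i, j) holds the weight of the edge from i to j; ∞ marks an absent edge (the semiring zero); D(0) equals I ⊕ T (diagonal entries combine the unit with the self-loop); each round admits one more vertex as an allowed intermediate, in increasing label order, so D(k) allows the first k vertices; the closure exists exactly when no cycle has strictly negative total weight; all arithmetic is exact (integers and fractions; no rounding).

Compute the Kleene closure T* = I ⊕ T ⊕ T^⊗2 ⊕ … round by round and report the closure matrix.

D(0):
  [0, -5, ∞, 8]
  [∞, 0, -5, ∞]
  [∞, ∞, 0, ∞]
  [8, 1, -1, 0]
D(1):
  [0, -5, ∞, 8]
  [∞, 0, -5, ∞]
  [∞, ∞, 0, ∞]
  [8, 1, -1, 0]
D(2):
  [0, -5, -10, 8]
  [∞, 0, -5, ∞]
  [∞, ∞, 0, ∞]
  [8, 1, -4, 0]
D(3):
  [0, -5, -10, 8]
  [∞, 0, -5, ∞]
  [∞, ∞, 0, ∞]
  [8, 1, -4, 0]
D(4):
  [0, -5, -10, 8]
  [∞, 0, -5, ∞]
  [∞, ∞, 0, ∞]
  [8, 1, -4, 0]
Answer: T* = [[0, -5, -10, 8], [∞, 0, -5, ∞], [∞, ∞, 0, ∞], [8, 1, -4, 0]]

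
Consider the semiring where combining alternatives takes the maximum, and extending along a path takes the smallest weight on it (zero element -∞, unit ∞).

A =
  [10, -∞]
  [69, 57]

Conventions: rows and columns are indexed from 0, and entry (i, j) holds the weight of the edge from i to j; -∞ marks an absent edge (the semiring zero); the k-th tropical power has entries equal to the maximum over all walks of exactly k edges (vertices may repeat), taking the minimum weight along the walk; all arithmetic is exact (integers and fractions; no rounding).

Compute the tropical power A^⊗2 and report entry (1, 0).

A^⊗2:
  [10, -∞]
  [57, 57]
Key observation: the optimum is the walk 1->1->0, with weight 57 min 69 = 57.
Optimal value attained by: walk 1->1->0.
Answer: (A^⊗2)[1][0] = 57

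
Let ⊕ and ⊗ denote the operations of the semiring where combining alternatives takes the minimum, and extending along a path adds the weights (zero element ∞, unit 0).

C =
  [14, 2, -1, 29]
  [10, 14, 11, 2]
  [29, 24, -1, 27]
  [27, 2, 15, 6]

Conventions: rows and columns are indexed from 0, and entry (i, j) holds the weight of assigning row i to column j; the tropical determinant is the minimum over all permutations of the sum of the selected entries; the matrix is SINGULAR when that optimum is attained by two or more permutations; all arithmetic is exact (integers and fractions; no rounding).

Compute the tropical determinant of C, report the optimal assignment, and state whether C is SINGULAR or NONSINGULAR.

σ = (0, 1, 2, 3): 14 + 14 + (-1) + 6 = 33
σ = (0, 1, 3, 2): 14 + 14 + 27 + 15 = 70
σ = (0, 2, 1, 3): 14 + 11 + 24 + 6 = 55
σ = (0, 2, 3, 1): 14 + 11 + 27 + 2 = 54
σ = (0, 3, 1, 2): 14 + 2 + 24 + 15 = 55
σ = (0, 3, 2, 1): 14 + 2 + (-1) + 2 = 17
σ = (1, 0, 2, 3): 2 + 10 + (-1) + 6 = 17
σ = (1, 0, 3, 2): 2 + 10 + 27 + 15 = 54
σ = (1, 2, 0, 3): 2 + 11 + 29 + 6 = 48
σ = (1, 2, 3, 0): 2 + 11 + 27 + 27 = 67
σ = (1, 3, 0, 2): 2 + 2 + 29 + 15 = 48
σ = (1, 3, 2, 0): 2 + 2 + (-1) + 27 = 30
σ = (2, 0, 1, 3): (-1) + 10 + 24 + 6 = 39
σ = (2, 0, 3, 1): (-1) + 10 + 27 + 2 = 38
σ = (2, 1, 0, 3): (-1) + 14 + 29 + 6 = 48
σ = (2, 1, 3, 0): (-1) + 14 + 27 + 27 = 67
σ = (2, 3, 0, 1): (-1) + 2 + 29 + 2 = 32
σ = (2, 3, 1, 0): (-1) + 2 + 24 + 27 = 52
σ = (3, 0, 1, 2): 29 + 10 + 24 + 15 = 78
σ = (3, 0, 2, 1): 29 + 10 + (-1) + 2 = 40
σ = (3, 1, 0, 2): 29 + 14 + 29 + 15 = 87
σ = (3, 1, 2, 0): 29 + 14 + (-1) + 27 = 69
σ = (3, 2, 0, 1): 29 + 11 + 29 + 2 = 71
σ = (3, 2, 1, 0): 29 + 11 + 24 + 27 = 91
Optimal value attained by: σ = (0, 3, 2, 1).
Answer: det⊕(C) = 17; verdict: SINGULAR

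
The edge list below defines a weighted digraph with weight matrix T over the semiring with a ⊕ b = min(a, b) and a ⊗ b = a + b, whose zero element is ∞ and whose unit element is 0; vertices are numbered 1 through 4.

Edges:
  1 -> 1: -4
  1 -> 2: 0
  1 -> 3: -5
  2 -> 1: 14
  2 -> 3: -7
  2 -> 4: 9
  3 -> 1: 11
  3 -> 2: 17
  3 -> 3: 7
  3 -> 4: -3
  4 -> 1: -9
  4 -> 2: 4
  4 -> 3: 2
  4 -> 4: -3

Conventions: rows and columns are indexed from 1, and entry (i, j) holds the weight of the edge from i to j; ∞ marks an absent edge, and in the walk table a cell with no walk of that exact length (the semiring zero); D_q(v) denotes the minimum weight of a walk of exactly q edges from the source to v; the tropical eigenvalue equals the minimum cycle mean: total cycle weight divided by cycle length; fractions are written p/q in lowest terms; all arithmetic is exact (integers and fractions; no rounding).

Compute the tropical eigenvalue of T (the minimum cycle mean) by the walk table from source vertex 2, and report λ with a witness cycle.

q=0: [∞, 0, ∞, ∞]
q=1: [14, ∞, -7, 9]
q=2: [0, 10, 0, -10]
q=3: [-19, -6, -8, -13]
q=4: [-23, -19, -24, -16]
Optimal cycle mean attained by: cycle 1->3->4->1, total (-5) + (-3) + (-9), length 3.
Answer: λ = -17/3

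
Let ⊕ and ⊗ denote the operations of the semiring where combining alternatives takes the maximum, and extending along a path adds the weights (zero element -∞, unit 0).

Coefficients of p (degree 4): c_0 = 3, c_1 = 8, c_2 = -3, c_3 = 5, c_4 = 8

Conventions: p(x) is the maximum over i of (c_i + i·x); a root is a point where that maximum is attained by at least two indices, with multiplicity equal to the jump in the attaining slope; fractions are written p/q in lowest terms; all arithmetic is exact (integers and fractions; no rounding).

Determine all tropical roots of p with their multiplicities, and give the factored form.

hull edge (i=0, c=3) to (i=1, c=8): slope 5, span 1
hull edge (i=1, c=8) to (i=4, c=8): slope 0, span 3
Factored form: p(x) = 8 ⊗ (x ⊕ (-5)) ⊗ (x ⊕ 0) ⊗ (x ⊕ 0) ⊗ (x ⊕ 0)
Answer: roots = -5 (mult 1), 0 (mult 3)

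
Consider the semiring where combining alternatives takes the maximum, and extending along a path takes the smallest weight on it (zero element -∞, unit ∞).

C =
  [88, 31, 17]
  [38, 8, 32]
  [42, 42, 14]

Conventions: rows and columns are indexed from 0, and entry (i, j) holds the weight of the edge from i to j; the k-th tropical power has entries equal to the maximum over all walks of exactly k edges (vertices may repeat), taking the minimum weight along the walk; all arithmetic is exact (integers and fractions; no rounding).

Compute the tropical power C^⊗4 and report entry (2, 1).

C^⊗2:
  [88, 31, 31]
  [38, 32, 17]
  [42, 31, 32]
C^⊗3:
  [88, 31, 31]
  [38, 31, 32]
  [42, 32, 31]
C^⊗4:
  [88, 31, 31]
  [38, 32, 31]
  [42, 31, 32]
Key observation: the optimum is the walk 2->0->0->0->1, with weight 42 min 88 min 88 min 31 = 31.
Optimal value attained by: walk 2->0->0->0->1.
Answer: (C^⊗4)[2][1] = 31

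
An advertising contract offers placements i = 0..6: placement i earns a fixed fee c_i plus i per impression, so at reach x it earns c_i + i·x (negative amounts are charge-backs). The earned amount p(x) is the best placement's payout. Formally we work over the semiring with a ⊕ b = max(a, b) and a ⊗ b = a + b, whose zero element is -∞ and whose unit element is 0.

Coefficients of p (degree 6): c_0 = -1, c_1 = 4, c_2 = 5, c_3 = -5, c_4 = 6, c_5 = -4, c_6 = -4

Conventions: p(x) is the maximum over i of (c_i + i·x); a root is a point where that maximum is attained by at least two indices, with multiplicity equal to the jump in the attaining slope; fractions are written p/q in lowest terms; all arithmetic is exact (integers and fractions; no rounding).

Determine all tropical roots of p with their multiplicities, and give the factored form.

hull edge (i=0, c=-1) to (i=1, c=4): slope 5, span 1
hull edge (i=1, c=4) to (i=2, c=5): slope 1, span 1
hull edge (i=2, c=5) to (i=4, c=6): slope 1/2, span 2
hull edge (i=4, c=6) to (i=6, c=-4): slope -5, span 2
Factored form: p(x) = -4 ⊗ (x ⊕ (-5)) ⊗ (x ⊕ (-1)) ⊗ (x ⊕ (-1/2)) ⊗ (x ⊕ (-1/2)) ⊗ (x ⊕ 5) ⊗ (x ⊕ 5)
Answer: roots = -5 (mult 1), -1 (mult 1), -1/2 (mult 2), 5 (mult 2)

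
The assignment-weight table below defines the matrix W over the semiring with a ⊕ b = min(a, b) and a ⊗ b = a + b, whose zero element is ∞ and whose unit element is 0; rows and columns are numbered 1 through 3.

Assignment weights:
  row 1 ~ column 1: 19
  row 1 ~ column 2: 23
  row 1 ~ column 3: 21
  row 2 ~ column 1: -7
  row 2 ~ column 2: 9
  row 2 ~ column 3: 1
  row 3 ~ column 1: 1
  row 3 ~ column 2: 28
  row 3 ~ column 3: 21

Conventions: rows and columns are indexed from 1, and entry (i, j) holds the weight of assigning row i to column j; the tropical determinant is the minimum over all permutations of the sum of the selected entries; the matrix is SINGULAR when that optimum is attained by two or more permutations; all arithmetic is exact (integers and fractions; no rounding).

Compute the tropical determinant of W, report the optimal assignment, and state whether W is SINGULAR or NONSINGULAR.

σ = (1, 2, 3): 19 + 9 + 21 = 49
σ = (1, 3, 2): 19 + 1 + 28 = 48
σ = (2, 1, 3): 23 + (-7) + 21 = 37
σ = (2, 3, 1): 23 + 1 + 1 = 25
σ = (3, 1, 2): 21 + (-7) + 28 = 42
σ = (3, 2, 1): 21 + 9 + 1 = 31
Optimal value attained by: σ = (2, 3, 1).
Answer: det⊕(W) = 25; verdict: NONSINGULAR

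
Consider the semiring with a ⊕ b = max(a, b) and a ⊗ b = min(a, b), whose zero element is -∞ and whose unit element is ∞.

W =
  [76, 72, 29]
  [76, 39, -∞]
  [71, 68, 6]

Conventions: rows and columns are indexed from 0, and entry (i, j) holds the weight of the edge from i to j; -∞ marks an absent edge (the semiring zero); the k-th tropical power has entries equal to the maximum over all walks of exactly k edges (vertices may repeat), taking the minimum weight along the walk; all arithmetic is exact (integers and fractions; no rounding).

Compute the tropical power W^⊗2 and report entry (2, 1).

W^⊗2:
  [76, 72, 29]
  [76, 72, 29]
  [71, 71, 29]
Key observation: the optimum is the walk 2->0->1, with weight 71 min 72 = 71.
Optimal value attained by: walk 2->0->1.
Answer: (W^⊗2)[2][1] = 71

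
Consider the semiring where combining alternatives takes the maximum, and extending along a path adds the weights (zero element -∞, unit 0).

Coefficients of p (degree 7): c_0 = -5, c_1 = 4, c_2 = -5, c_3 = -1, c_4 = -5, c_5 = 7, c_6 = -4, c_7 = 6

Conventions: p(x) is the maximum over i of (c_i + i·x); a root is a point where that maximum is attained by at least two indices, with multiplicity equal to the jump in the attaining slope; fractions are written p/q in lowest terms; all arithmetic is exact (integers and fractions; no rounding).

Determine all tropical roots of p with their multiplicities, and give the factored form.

hull edge (i=0, c=-5) to (i=1, c=4): slope 9, span 1
hull edge (i=1, c=4) to (i=5, c=7): slope 3/4, span 4
hull edge (i=5, c=7) to (i=7, c=6): slope -1/2, span 2
Factored form: p(x) = 6 ⊗ (x ⊕ (-9)) ⊗ (x ⊕ (-3/4)) ⊗ (x ⊕ (-3/4)) ⊗ (x ⊕ (-3/4)) ⊗ (x ⊕ (-3/4)) ⊗ (x ⊕ 1/2) ⊗ (x ⊕ 1/2)
Answer: roots = -9 (mult 1), -3/4 (mult 4), 1/2 (mult 2)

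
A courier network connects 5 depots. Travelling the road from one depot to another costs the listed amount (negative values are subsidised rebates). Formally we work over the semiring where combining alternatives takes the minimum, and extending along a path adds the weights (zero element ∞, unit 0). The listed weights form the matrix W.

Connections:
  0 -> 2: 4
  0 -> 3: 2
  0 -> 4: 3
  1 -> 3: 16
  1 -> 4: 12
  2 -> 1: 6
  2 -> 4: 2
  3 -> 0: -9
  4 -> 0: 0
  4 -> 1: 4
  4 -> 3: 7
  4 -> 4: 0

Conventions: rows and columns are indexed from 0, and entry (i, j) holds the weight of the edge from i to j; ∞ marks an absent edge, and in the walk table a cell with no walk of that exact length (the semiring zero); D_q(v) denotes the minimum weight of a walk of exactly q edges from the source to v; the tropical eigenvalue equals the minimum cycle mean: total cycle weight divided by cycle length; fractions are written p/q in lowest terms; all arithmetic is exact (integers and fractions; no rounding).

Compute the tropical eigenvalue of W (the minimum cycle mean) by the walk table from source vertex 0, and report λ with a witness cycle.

q=0: [0, ∞, ∞, ∞, ∞]
q=1: [∞, ∞, 4, 2, 3]
q=2: [-7, 7, ∞, 10, 3]
q=3: [1, 7, -3, -5, -4]
q=4: [-14, 0, 5, 3, -4]
q=5: [-6, 0, -10, -12, -11]
Optimal cycle mean attained by: cycle 0->3->0, total 2 + (-9), length 2.
Answer: λ = -7/2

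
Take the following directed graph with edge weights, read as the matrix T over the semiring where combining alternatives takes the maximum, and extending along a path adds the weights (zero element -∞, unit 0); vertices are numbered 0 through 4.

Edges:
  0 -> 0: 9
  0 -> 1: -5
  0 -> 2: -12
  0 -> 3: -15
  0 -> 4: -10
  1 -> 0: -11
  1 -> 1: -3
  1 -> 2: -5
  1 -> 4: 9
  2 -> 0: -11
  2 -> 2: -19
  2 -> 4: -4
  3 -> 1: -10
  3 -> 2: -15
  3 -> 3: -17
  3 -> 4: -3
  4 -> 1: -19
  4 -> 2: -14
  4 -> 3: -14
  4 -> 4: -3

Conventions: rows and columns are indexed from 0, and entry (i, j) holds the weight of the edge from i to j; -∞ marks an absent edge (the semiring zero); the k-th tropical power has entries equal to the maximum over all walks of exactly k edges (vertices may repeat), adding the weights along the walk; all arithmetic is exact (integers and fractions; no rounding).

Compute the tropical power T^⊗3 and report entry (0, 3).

T^⊗2:
  [18, 4, -3, -6, 4]
  [-2, -6, -5, -5, 6]
  [-2, -16, -18, -18, -7]
  [-21, -13, -15, -17, -1]
  [-25, -22, -17, -17, -6]
T^⊗3:
  [27, 13, 6, 3, 13]
  [7, -7, -8, -8, 3]
  [7, -7, -14, -17, -7]
  [-12, -16, -15, -15, -4]
  [-16, -25, -20, -20, -9]
Key observation: the optimum is the walk 0->0->0->3, with weight 9 + 9 + (-15) = 3.
Optimal value attained by: walk 0->0->0->3.
Answer: (T^⊗3)[0][3] = 3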